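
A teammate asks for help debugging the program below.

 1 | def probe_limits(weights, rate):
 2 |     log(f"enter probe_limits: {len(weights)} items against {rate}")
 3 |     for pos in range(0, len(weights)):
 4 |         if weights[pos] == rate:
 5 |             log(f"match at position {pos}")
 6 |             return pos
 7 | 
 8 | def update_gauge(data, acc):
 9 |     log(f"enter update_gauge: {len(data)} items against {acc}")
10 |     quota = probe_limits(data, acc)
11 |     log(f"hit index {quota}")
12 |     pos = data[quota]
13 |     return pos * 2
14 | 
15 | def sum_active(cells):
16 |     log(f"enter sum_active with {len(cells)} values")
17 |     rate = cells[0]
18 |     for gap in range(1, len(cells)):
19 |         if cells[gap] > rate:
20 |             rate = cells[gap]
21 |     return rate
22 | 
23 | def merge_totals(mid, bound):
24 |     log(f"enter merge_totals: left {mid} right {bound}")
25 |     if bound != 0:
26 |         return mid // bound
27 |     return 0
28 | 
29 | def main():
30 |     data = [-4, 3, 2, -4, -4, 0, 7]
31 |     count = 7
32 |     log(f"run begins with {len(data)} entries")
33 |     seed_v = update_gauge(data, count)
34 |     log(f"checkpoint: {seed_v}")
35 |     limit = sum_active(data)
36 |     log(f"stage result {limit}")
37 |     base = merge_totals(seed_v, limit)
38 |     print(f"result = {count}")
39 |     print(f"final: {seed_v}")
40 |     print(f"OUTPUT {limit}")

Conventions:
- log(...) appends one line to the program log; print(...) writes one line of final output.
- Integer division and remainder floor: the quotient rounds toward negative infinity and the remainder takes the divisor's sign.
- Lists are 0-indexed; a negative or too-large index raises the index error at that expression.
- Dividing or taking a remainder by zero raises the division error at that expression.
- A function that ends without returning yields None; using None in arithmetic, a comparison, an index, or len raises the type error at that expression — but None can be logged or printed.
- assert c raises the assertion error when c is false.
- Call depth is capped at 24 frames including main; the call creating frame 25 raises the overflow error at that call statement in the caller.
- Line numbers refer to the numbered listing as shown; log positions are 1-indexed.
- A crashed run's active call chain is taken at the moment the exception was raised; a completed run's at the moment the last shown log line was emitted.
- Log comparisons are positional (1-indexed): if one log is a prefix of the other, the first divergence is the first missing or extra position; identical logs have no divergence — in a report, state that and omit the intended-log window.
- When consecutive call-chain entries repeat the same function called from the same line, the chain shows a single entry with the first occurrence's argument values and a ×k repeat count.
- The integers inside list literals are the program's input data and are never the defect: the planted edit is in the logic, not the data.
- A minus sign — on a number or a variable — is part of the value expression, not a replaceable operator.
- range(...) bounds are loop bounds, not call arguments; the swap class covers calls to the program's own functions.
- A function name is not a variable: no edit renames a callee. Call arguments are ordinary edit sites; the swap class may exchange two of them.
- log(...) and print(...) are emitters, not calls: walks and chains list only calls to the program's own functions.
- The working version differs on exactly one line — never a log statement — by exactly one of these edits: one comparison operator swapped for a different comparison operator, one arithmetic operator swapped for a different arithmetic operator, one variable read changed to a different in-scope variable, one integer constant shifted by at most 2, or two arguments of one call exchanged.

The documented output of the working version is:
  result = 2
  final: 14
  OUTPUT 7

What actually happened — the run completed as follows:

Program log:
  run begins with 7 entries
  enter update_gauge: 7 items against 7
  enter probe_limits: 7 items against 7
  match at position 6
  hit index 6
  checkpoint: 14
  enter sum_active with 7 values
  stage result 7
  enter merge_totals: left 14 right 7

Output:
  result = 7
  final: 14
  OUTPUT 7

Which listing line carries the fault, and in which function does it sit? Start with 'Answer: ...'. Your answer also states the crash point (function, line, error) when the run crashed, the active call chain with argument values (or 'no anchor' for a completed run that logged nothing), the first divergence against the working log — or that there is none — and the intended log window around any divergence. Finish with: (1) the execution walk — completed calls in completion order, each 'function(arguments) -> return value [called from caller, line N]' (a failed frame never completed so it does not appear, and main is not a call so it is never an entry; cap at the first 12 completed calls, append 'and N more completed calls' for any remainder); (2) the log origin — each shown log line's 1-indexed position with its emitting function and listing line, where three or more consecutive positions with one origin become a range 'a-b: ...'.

Answer: the defect is in main at line 38.
The tell: No log line changed; the fault shows up purely in the output.
Call chain: main -> merge_totals(14, 7) (called at line 37).
First divergence: there is none — every log position agrees.
Execution walk:
  probe_limits([-4, 3, 2, -4, -4, 0, 7], 7) -> 6  [called from update_gauge, line 10]
  update_gauge([-4, 3, 2, -4, -4, 0, 7], 7) -> 14  [called from main, line 33]
  sum_active([-4, 3, 2, -4, -4, 0, 7]) -> 7  [called from main, line 35]
  merge_totals(14, 7) -> 2  [called from main, line 37]
Origin of each log line:
  1: logged in main at line 32
  2: logged in update_gauge at line 9
  3: logged in probe_limits at line 2
  4: logged in probe_limits at line 5
  5: logged in update_gauge at line 11
  6: logged in main at line 34
  7: logged in sum_active at line 16
  8: logged in main at line 36
  9: logged in merge_totals at line 24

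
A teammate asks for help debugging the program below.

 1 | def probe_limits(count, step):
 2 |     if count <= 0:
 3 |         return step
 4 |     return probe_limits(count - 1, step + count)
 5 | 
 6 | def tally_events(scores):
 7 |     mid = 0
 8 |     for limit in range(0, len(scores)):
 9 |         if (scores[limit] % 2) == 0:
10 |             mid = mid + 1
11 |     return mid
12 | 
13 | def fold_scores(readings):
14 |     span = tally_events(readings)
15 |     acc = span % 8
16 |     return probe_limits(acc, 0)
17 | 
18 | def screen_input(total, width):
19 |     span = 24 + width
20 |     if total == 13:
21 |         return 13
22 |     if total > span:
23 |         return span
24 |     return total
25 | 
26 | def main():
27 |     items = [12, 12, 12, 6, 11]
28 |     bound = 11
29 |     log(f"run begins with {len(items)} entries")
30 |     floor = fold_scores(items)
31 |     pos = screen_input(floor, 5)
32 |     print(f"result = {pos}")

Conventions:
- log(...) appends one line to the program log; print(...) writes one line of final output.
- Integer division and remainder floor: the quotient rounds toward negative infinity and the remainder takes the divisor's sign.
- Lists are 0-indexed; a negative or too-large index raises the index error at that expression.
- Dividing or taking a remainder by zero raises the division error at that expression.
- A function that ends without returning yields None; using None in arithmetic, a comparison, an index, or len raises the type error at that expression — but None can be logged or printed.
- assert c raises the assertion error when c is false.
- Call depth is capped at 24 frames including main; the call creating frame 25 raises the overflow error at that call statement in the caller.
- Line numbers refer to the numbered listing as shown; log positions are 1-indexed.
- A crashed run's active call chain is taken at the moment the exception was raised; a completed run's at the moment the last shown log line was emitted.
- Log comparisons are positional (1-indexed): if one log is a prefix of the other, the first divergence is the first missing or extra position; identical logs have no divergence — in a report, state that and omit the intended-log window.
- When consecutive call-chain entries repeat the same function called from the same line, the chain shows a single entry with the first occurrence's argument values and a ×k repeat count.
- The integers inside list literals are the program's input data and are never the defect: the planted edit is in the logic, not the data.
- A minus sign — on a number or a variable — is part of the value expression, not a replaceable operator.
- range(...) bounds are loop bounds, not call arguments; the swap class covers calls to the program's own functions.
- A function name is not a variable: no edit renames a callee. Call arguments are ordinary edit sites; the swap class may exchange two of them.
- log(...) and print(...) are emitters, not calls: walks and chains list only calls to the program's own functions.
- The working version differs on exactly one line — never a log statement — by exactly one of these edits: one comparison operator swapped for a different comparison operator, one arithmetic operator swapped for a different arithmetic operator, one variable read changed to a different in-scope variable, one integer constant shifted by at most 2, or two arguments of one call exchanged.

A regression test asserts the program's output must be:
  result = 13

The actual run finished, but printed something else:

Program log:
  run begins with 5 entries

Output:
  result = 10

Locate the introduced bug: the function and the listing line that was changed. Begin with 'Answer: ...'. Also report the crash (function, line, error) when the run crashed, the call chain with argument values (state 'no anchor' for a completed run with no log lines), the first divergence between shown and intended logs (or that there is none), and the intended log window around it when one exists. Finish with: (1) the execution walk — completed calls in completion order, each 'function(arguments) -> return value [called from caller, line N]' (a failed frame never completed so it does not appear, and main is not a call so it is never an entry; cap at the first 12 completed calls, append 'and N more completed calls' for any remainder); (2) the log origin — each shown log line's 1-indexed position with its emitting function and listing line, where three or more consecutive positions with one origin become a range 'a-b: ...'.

Answer: the defect is in screen_input at line 20.
Key observation: No log line changed; the fault shows up purely in the output.
Call chain: main.
First divergence: none — the logs agree in full.
Execution walk:
  tally_events([12, 12, 12, 6, 11]) -> 4  [called from fold_scores, line 14]
  probe_limits(0, 10) -> 10  [called from probe_limits, line 4]
  probe_limits(1, 9) -> 10  [called from probe_limits, line 4]
  probe_limits(2, 7) -> 10  [called from probe_limits, line 4]
  probe_limits(3, 4) -> 10  [called from probe_limits, line 4]
  probe_limits(4, 0) -> 10  [called from fold_scores, line 16]
  fold_scores([12, 12, 12, 6, 11]) -> 10  [called from main, line 30]
  screen_input(10, 5) -> 10  [called from main, line 31]
Log origin:
  1: logged in main at line 29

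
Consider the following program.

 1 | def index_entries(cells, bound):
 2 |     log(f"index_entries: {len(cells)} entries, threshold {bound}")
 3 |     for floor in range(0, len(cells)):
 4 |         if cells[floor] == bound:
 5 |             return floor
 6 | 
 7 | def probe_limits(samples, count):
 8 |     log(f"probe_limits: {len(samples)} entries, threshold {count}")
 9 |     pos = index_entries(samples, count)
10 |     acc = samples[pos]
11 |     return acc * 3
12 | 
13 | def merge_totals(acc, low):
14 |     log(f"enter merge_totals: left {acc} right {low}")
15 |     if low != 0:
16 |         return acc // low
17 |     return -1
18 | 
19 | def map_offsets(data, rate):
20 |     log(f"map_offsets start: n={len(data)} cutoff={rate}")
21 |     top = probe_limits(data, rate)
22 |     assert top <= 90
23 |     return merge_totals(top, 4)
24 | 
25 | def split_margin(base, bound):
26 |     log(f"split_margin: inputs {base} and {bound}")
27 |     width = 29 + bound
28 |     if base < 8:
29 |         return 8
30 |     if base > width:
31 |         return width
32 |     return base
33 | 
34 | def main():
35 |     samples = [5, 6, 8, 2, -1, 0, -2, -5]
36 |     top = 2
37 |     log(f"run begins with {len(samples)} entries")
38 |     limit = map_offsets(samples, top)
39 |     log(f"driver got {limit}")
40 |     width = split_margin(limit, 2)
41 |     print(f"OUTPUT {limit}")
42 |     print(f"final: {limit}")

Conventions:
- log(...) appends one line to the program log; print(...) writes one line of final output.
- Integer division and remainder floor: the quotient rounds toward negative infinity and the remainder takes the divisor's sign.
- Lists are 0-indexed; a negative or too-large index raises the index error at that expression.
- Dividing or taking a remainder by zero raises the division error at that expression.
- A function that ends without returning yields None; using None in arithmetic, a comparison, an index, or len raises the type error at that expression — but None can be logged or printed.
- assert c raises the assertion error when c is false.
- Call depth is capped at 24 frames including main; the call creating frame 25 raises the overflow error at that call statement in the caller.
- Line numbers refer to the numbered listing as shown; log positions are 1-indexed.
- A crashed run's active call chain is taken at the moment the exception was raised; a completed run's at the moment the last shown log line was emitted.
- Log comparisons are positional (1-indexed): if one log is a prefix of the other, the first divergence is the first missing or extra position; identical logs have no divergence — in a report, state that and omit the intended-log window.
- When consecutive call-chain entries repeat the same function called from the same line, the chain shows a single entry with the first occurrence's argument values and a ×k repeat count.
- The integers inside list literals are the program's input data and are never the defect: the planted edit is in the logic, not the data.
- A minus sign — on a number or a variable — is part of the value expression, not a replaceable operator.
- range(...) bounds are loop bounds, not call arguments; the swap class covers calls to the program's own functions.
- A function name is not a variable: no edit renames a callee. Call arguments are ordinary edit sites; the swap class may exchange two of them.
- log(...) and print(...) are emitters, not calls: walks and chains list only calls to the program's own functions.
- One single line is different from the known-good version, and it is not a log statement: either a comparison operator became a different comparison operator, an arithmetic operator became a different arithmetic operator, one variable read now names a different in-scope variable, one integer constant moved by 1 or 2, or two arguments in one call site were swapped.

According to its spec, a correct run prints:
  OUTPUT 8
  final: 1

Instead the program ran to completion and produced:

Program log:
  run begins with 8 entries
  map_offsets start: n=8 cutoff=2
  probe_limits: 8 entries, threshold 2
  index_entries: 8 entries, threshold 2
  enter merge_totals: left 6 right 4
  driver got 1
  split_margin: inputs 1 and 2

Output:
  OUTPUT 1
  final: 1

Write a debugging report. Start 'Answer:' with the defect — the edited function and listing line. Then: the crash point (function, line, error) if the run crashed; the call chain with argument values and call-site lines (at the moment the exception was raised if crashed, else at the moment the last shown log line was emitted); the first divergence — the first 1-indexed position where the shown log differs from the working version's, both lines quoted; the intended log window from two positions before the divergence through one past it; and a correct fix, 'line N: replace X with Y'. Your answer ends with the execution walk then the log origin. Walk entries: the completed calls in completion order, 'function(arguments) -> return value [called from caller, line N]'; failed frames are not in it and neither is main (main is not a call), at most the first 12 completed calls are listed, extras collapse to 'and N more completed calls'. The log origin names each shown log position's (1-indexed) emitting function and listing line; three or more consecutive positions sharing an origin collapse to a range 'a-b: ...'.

Answer: the defect is in main at line 41.
Core observation: Every logged value matches the working version; the printed result is what differs.
Call chain: main -> split_margin(1, 2) (called at line 40).
First divergence: there is none — every log position agrees.
Execution walk:
  index_entries([5, 6, 8, 2, -1, 0, -2, -5], 2) -> 3  [called from probe_limits, line 9]
  probe_limits([5, 6, 8, 2, -1, 0, -2, -5], 2) -> 6  [called from map_offsets, line 21]
  merge_totals(6, 4) -> 1  [called from map_offsets, line 23]
  map_offsets([5, 6, 8, 2, -1, 0, -2, -5], 2) -> 1  [called from main, line 38]
  split_margin(1, 2) -> 8  [called from main, line 40]
Log origin:
  1: emitted by main (line 37)
  2: emitted by map_offsets (line 20)
  3: emitted by probe_limits (line 8)
  4: emitted by index_entries (line 2)
  5: emitted by merge_totals (line 14)
  6: emitted by main (line 39)
  7: emitted by split_margin (line 26)
A correct fix: line 41: replace `limit` with `width`.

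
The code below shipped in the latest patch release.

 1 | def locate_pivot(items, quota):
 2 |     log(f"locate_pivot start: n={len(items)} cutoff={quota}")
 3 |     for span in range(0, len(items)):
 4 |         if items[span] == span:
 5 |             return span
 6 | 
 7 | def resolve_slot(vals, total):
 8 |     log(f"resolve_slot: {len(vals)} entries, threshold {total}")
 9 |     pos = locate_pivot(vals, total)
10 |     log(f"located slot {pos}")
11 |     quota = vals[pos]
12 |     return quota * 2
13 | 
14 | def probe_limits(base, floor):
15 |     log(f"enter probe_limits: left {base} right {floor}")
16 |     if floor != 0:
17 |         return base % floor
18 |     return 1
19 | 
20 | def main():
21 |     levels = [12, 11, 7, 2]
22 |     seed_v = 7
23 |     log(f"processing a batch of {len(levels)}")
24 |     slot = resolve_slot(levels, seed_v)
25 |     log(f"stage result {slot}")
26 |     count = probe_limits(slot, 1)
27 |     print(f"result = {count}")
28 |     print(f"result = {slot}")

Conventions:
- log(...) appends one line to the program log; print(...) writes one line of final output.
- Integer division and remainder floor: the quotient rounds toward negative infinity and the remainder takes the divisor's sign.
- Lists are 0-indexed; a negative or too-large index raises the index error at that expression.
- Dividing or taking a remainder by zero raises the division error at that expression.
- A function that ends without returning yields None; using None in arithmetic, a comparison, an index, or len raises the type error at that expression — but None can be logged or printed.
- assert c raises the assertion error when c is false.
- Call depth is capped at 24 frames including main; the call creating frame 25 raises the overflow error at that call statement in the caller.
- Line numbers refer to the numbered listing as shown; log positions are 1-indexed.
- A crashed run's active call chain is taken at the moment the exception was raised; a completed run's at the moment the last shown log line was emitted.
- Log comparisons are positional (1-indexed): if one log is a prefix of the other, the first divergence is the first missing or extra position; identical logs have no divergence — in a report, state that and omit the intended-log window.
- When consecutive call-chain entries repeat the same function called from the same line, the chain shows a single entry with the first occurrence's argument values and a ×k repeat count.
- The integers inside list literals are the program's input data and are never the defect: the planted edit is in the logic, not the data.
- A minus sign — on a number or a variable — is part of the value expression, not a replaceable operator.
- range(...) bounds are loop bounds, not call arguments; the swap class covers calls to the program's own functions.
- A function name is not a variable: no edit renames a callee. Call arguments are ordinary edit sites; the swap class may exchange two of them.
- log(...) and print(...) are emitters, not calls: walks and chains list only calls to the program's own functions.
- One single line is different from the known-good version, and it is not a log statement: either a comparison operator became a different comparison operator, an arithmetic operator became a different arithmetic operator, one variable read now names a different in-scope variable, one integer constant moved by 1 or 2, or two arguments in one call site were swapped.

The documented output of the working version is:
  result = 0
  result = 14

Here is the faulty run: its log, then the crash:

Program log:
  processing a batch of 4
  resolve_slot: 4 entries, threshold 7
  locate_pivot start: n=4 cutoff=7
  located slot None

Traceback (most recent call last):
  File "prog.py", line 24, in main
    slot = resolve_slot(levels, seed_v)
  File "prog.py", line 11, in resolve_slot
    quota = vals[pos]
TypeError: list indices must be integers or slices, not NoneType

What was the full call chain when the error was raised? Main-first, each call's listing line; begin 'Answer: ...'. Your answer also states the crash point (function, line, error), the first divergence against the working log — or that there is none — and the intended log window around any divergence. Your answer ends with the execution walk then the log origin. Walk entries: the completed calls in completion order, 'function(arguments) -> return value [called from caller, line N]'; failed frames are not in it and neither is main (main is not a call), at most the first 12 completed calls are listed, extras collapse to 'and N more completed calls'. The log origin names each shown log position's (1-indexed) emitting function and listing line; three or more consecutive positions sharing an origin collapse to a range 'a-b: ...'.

Answer: main -> resolve_slot (called at line 24).
The tell: Log line 4 is where behavior first shows: 'located slot None' appears instead of 'located slot 2'.
Crash: resolve_slot, line 11, TypeError.
First divergence: at position 4 the run shows 'located slot None' where the working version logs 'located slot 2'.
Intended log window:
  2: resolve_slot: 4 entries, threshold 7
  3: locate_pivot start: n=4 cutoff=7
  4: located slot 2
  5: stage result 14
Execution walk:
  locate_pivot([12, 11, 7, 2], 7) -> None  [called from resolve_slot, line 9]
Log origin:
  1 — main, line 23
  2 — resolve_slot, line 8
  3 — locate_pivot, line 2
  4 — resolve_slot, line 10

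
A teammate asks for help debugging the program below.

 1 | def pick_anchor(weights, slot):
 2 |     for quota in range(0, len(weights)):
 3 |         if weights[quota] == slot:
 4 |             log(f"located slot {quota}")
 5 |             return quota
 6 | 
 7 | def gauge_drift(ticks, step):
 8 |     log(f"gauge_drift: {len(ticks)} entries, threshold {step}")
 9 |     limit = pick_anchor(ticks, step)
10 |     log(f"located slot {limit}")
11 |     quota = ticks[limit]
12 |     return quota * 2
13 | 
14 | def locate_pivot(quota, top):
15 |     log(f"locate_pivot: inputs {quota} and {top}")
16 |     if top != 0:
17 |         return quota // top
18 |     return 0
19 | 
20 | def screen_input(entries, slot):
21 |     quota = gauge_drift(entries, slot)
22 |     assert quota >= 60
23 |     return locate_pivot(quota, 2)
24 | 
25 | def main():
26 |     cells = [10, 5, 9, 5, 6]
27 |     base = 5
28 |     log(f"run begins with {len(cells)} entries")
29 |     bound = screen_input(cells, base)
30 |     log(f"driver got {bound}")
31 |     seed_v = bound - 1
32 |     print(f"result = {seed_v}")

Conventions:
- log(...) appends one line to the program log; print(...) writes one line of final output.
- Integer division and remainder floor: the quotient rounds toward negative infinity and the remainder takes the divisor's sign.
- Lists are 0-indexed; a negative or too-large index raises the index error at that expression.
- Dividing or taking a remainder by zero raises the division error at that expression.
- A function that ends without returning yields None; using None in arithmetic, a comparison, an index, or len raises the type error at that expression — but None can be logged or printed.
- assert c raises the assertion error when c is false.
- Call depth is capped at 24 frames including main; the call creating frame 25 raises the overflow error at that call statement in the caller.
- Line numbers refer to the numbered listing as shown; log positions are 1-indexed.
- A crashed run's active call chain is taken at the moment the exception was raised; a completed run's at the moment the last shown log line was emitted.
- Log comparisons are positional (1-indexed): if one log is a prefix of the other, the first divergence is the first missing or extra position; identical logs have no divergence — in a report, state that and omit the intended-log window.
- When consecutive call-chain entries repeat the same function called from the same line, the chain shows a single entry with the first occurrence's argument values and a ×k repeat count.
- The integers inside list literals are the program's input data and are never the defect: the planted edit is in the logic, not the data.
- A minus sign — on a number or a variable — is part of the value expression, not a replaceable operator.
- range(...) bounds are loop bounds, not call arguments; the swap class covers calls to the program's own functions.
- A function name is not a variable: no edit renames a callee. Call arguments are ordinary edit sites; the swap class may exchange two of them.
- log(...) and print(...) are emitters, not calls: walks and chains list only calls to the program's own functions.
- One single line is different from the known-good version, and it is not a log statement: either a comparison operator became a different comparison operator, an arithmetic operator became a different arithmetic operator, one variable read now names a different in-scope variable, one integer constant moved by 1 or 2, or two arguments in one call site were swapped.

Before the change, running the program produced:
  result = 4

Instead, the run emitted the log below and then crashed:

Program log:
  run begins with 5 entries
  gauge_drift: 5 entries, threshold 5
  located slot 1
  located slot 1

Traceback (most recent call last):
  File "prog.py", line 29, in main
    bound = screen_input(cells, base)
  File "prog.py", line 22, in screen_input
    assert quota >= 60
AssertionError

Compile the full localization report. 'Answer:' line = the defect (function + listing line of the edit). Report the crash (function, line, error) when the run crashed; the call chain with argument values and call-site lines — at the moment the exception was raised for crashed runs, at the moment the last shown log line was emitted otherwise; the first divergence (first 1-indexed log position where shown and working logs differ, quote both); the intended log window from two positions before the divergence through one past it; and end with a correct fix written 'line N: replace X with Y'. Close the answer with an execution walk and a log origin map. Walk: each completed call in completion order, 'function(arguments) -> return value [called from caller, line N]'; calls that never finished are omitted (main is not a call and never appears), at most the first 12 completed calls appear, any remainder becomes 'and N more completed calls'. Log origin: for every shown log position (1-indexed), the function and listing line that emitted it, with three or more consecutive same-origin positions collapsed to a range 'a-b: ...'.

Answer: the defect is in screen_input at line 22.
The tell: After 4 matching log lines the faulty run goes silent, while the working version continues with 'locate_pivot: inputs 10 and 2'.
Crash: screen_input, line 22, AssertionError.
Call chain: main -> screen_input([10, 5, 9, 5, 6], 5) (called at line 29).
First divergence: position 5 (shown log ended at 4 lines; the working version continues: 'locate_pivot: inputs 10 and 2').
Intended log window:
  3: located slot 1
  4: located slot 1
  5: locate_pivot: inputs 10 and 2
  6: driver got 5
Execution walk:
  pick_anchor([10, 5, 9, 5, 6], 5) -> 1  [called from gauge_drift, line 9]
  gauge_drift([10, 5, 9, 5, 6], 5) -> 10  [called from screen_input, line 21]
Origin of each log line:
  1: from main, line 28
  2: from gauge_drift, line 8
  3: from pick_anchor, line 4
  4: from gauge_drift, line 10
A correct fix: line 22: replace `>=` with `<=`.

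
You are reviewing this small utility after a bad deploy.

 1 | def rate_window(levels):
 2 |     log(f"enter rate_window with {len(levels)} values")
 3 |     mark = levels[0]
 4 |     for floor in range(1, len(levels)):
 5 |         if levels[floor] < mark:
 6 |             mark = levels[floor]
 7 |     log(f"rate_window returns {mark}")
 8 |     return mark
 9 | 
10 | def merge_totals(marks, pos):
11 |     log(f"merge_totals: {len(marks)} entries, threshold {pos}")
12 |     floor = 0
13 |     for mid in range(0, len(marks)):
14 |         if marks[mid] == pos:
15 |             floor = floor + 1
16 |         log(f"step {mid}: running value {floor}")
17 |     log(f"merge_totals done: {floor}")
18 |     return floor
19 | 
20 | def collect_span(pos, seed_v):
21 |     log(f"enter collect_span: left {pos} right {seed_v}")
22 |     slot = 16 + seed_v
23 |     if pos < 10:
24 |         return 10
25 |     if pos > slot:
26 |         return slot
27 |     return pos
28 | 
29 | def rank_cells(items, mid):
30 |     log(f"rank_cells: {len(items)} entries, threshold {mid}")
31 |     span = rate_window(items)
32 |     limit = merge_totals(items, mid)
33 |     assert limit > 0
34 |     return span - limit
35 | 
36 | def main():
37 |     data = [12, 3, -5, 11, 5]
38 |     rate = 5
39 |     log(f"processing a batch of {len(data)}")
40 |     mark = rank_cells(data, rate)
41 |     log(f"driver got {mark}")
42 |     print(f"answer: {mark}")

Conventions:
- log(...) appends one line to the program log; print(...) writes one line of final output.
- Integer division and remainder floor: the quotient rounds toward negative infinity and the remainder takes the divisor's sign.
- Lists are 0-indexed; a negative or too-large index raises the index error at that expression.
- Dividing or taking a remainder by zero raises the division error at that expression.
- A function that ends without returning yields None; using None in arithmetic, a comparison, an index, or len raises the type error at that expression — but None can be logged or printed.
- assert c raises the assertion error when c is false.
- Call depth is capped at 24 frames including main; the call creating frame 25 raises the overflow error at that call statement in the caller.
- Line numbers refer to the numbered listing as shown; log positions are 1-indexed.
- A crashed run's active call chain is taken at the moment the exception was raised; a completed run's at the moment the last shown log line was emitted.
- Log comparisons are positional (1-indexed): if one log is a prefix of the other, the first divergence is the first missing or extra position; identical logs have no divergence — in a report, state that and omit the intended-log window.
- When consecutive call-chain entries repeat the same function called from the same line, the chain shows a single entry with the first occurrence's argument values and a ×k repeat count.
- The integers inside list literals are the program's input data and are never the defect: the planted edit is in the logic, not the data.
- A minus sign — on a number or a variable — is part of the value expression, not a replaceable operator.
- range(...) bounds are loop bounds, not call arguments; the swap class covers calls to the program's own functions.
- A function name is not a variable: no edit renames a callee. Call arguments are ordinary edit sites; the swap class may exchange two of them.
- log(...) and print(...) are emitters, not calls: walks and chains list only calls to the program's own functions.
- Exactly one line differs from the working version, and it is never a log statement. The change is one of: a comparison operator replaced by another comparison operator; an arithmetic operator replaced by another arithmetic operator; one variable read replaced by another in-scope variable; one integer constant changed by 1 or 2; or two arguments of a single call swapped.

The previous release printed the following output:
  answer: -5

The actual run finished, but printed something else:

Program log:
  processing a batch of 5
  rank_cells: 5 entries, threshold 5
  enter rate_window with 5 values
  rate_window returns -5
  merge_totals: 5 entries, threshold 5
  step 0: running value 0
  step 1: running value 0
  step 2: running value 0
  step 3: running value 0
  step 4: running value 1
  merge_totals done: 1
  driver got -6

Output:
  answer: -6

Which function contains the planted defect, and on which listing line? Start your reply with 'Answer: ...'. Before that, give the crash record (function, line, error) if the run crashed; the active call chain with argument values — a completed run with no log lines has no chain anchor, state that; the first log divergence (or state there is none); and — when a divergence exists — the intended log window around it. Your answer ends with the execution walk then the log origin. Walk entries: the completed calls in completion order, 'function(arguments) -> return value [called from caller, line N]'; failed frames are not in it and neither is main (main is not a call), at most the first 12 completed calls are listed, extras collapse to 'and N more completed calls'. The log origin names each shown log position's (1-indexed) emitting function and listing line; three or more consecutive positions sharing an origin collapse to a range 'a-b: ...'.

Answer: the defect is in rank_cells at line 34.
The tell: The earliest visible damage is log position 12 — 'driver got -6' rather than the intended 'driver got -5'.
Call chain: main.
First divergence: position 12 — shown 'driver got -6', intended 'driver got -5'.
Intended log window:
  10: step 4: running value 1
  11: merge_totals done: 1
  12: driver got -5
Execution walk:
  rate_window([12, 3, -5, 11, 5]) -> -5  [called from rank_cells, line 31]
  merge_totals([12, 3, -5, 11, 5], 5) -> 1  [called from rank_cells, line 32]
  rank_cells([12, 3, -5, 11, 5], 5) -> -6  [called from main, line 40]
Log line origins:
  1: logged in main at line 39
  2: logged in rank_cells at line 30
  3: logged in rate_window at line 2
  4: logged in rate_window at line 7
  5: logged in merge_totals at line 11
  6-10: logged in merge_totals at line 16
  11: logged in merge_totals at line 17
  12: logged in main at line 41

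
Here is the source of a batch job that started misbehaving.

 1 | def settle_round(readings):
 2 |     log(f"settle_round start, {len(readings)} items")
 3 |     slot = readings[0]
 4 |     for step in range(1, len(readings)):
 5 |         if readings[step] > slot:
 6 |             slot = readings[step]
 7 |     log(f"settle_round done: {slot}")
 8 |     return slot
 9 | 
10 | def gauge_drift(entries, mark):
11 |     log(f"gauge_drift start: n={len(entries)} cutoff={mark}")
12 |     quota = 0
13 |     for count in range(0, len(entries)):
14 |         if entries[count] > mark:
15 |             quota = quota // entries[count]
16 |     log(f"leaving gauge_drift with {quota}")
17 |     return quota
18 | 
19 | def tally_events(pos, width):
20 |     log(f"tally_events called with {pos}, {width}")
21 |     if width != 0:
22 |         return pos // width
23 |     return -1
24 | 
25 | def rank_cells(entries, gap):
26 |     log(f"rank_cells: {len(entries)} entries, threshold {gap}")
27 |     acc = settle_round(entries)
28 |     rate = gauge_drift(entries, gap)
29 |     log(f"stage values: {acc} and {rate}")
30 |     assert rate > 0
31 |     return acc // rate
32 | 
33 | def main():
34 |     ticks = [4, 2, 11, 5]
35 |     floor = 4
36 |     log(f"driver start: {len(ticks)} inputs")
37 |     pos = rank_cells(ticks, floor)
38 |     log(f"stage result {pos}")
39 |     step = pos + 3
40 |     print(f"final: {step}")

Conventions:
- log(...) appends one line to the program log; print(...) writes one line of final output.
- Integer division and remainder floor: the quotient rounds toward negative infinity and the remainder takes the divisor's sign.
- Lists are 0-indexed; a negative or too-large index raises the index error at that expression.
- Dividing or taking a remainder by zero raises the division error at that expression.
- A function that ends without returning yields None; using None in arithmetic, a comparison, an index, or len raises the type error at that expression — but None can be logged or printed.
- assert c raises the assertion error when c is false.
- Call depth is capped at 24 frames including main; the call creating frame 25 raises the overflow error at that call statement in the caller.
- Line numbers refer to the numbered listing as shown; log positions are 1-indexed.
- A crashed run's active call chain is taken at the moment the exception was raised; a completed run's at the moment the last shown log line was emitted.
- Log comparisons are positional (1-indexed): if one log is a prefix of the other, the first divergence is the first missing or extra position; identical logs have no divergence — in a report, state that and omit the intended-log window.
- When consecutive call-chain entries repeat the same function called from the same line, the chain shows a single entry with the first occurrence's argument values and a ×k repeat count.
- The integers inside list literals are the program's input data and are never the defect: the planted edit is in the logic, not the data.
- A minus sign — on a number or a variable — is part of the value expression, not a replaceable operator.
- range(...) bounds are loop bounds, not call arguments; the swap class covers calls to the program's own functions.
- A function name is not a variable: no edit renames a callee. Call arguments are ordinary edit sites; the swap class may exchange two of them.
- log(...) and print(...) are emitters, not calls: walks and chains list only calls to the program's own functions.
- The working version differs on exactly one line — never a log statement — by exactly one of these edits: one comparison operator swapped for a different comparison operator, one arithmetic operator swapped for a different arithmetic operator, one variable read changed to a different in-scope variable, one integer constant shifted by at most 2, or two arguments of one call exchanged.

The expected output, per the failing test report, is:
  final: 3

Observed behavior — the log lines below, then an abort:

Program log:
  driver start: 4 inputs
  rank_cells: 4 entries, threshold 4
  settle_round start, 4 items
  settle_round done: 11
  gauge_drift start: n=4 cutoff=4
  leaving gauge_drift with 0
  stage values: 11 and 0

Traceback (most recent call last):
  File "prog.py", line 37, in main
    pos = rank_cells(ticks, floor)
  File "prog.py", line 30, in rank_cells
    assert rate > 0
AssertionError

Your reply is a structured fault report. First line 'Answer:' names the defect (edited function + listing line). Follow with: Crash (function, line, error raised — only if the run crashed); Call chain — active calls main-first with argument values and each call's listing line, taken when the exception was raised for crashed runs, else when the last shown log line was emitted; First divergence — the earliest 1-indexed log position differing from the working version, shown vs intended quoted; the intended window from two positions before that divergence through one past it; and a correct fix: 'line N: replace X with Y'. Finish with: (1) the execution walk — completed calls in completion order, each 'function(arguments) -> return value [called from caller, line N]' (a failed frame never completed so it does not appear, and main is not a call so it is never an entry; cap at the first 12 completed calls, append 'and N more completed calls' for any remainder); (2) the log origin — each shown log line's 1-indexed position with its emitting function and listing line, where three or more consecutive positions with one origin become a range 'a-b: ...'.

Answer: the defect is in gauge_drift at line 15.
Key fact: Position 6 is the first bad log line: 'leaving gauge_drift with 0' should read 'leaving gauge_drift with 16'.
Crash: rank_cells, line 30, AssertionError.
Call chain: main -> rank_cells([4, 2, 11, 5], 4) (called at line 37).
First divergence: position 6 — the shown line 'leaving gauge_drift with 0' should read 'leaving gauge_drift with 16'.
Intended log window:
  4: settle_round done: 11
  5: gauge_drift start: n=4 cutoff=4
  6: leaving gauge_drift with 16
  7: stage values: 11 and 16
Execution walk:
  settle_round([4, 2, 11, 5]) -> 11  [called from rank_cells, line 27]
  gauge_drift([4, 2, 11, 5], 4) -> 0  [called from rank_cells, line 28]
Origin of each log line:
  1: emitted by main (line 36)
  2: emitted by rank_cells (line 26)
  3: emitted by settle_round (line 2)
  4: emitted by settle_round (line 7)
  5: emitted by gauge_drift (line 11)
  6: emitted by gauge_drift (line 16)
  7: emitted by rank_cells (line 29)
A correct fix: line 15: replace `//` with `+`.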